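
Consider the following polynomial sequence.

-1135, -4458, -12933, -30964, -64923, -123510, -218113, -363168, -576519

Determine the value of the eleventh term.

-1298685

First differences: -3323  -8475  -18031  -33959  -58587  -94603  -145055  -213351
Second differences: -5152  -9556  -15928  -24628  -36016  -50452  -68296
Third differences: -4404  -6372  -8700  -11388  -14436  -17844
Fourth differences: -1968  -2328  -2688  -3048  -3408
Fifth differences: -360  -360  -360  -360
Constant fifth difference = -360, so extend:
-3408 − 360 = -3768;  -17844 − 3768 = -21612;  -68296 − 21612 = -89908;  -213351 − 89908 = -303259;  -576519 − 303259 = -879778
-3768 − 360 = -4128;  -21612 − 4128 = -25740;  -89908 − 25740 = -115648;  -303259 − 115648 = -418907;  -879778 − 418907 = -1298685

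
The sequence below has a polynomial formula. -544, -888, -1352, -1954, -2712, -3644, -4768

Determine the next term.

-6102

D1: -344 , -464 , -602 , -758 , -932 , -1124
D2: -120 , -138 , -156 , -174 , -192
D3: -18 , -18 , -18 , -18
Third differences constant at -18.
-192 − 18 = -210;  -1124 − 210 = -1334;  -4768 − 1334 = -6102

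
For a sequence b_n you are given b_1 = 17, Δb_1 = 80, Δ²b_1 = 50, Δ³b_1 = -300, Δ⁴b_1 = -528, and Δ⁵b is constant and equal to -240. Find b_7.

-14113

Build the table forward from the leading diagonal:
Δ⁵: -240  -240  -240  -240  -240  -240  -240
Δ⁴: -528  -768  -1008  -1248  -1488  -1728  -1968
Δ³: -300  -828  -1596  -2604  -3852  -5340  -7068
Δ²: 50  -250  -1078  -2674  -5278  -9130  -14470
Δ: 80  130  -120  -1198  -3872  -9150  -18280
b: 17  97  227  107  -1091  -4963  -14113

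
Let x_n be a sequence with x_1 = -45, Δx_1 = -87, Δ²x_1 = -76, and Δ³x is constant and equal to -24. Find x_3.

-295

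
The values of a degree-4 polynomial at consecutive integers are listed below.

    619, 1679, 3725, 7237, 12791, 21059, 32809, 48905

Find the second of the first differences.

First differences: 1060, 2046, 3512, 5554, 8268, 11750, 16096
Second differences: 986, 1466, 2042, 2714, 3482, 4346
Third differences: 480, 576, 672, 768, 864
Fourth differences: 96, 96, 96, 96

2046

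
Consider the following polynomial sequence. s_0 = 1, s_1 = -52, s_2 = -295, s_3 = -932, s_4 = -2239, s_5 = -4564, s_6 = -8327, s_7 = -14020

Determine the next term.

-53, -243, -637, -1307, -2325, -3763, -5693
-190, -394, -670, -1018, -1438, -1930
-204, -276, -348, -420, -492
-72, -72, -72, -72
Constant fourth difference = -72, so extend:
-492 − 72 = -564;  -1930 − 564 = -2494;  -5693 − 2494 = -8187;  -14020 − 8187 = -22207

-22207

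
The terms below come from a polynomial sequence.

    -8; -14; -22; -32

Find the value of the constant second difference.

-2

D1: -6, -8, -10
D2: -2, -2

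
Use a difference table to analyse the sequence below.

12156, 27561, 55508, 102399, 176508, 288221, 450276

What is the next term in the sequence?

First differences: 15405  27947  46891  74109  111713  162055
Second differences: 12542  18944  27218  37604  50342
Third differences: 6402  8274  10386  12738
Fourth differences: 1872  2112  2352
Fifth differences: 240  240
Fifth differences constant at 240.
2352 + 240 = 2592;  12738 + 2592 = 15330;  50342 + 15330 = 65672;  162055 + 65672 = 227727;  450276 + 227727 = 678003

678003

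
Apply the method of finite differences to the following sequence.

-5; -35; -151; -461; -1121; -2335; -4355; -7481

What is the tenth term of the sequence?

-18491

D1: -30  -116  -310  -660  -1214  -2020  -3126
D2: -86  -194  -350  -554  -806  -1106
D3: -108  -156  -204  -252  -300
D4: -48  -48  -48  -48
The fourth differences are constant (-48).
-300 − 48 = -348;  -1106 − 348 = -1454;  -3126 − 1454 = -4580;  -7481 − 4580 = -12061
-348 − 48 = -396;  -1454 − 396 = -1850;  -4580 − 1850 = -6430;  -12061 − 6430 = -18491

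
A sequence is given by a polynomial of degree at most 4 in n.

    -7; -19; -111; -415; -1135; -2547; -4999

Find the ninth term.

First differences: -12, -92, -304, -720, -1412, -2452
Second differences: -80, -212, -416, -692, -1040
Third differences: -132, -204, -276, -348
Fourth differences: -72, -72, -72
Fourth differences constant at -72.
-348 − 72 = -420;  -1040 − 420 = -1460;  -2452 − 1460 = -3912;  -4999 − 3912 = -8911
-420 − 72 = -492;  -1460 − 492 = -1952;  -3912 − 1952 = -5864;  -8911 − 5864 = -14775

-14775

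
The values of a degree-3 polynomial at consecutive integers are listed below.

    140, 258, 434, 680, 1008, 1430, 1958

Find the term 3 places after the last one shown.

4298

Δ: 118, 176, 246, 328, 422, 528
Δ²: 58, 70, 82, 94, 106
Δ³: 12, 12, 12, 12
Constant third difference = 12, so extend:
106 + 12 = 118;  528 + 118 = 646;  1958 + 646 = 2604
118 + 12 = 130;  646 + 130 = 776;  2604 + 776 = 3380
130 + 12 = 142;  776 + 142 = 918;  3380 + 918 = 4298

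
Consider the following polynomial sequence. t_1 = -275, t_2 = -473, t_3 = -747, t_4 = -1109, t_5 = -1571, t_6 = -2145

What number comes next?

-198, -274, -362, -462, -574
-76, -88, -100, -112
-12, -12, -12
Constant third difference = -12, so extend:
-112 − 12 = -124;  -574 − 124 = -698;  -2145 − 698 = -2843

-2843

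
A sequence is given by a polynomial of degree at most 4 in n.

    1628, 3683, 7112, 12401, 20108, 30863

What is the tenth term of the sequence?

Δ: 2055, 3429, 5289, 7707, 10755
Δ²: 1374, 1860, 2418, 3048
Δ³: 486, 558, 630
Δ⁴: 72, 72
The fourth differences are constant (72).
630 + 72 = 702;  3048 + 702 = 3750;  10755 + 3750 = 14505;  30863 + 14505 = 45368
702 + 72 = 774;  3750 + 774 = 4524;  14505 + 4524 = 19029;  45368 + 19029 = 64397
774 + 72 = 846;  4524 + 846 = 5370;  19029 + 5370 = 24399;  64397 + 24399 = 88796
846 + 72 = 918;  5370 + 918 = 6288;  24399 + 6288 = 30687;  88796 + 30687 = 119483

119483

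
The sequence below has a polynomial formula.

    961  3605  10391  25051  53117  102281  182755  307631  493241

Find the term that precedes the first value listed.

First differences: 2644, 6786, 14660, 28066, 49164, 80474, 124876, 185610
Second differences: 4142, 7874, 13406, 21098, 31310, 44402, 60734
Third differences: 3732, 5532, 7692, 10212, 13092, 16332
Fourth differences: 1800, 2160, 2520, 2880, 3240
Fifth differences: 360, 360, 360, 360
The fifth differences are constant at 360.
Work back: 1800 − 360 = 1440;  3732 − 1440 = 2292;  4142 − 2292 = 1850;  2644 − 1850 = 794;  961 − 794 = 167

167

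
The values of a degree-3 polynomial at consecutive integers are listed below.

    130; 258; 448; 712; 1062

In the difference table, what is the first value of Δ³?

Δ: 128, 190, 264, 350
Δ²: 62, 74, 86
Δ³: 12, 12

12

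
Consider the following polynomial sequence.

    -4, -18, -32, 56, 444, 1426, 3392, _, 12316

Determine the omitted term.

6828

Using the first 7 terms:
Δ: -14, -14, 88, 388, 982, 1966
Δ²: 0, 102, 300, 594, 984
Δ³: 102, 198, 294, 390
Δ⁴: 96, 96, 96
Constant fourth difference = 96.
Extend forward: 390 + 96 = 486;  984 + 486 = 1470;  1966 + 1470 = 3436;  3392 + 3436 = 6828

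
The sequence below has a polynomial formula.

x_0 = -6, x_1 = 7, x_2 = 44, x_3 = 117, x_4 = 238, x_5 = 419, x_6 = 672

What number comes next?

13  37  73  121  181  253
24  36  48  60  72
12  12  12  12
Third differences constant at 12.
72 + 12 = 84;  253 + 84 = 337;  672 + 337 = 1009

1009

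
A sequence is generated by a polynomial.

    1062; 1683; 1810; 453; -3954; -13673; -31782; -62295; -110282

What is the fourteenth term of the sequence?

-878817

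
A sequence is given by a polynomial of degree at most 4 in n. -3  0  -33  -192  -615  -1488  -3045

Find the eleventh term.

Δ: 3, -33, -159, -423, -873, -1557
Δ²: -36, -126, -264, -450, -684
Δ³: -90, -138, -186, -234
Δ⁴: -48, -48, -48
Fourth differences constant at -48.
-234 − 48 = -282;  -684 − 282 = -966;  -1557 − 966 = -2523;  -3045 − 2523 = -5568
-282 − 48 = -330;  -966 − 330 = -1296;  -2523 − 1296 = -3819;  -5568 − 3819 = -9387
-330 − 48 = -378;  -1296 − 378 = -1674;  -3819 − 1674 = -5493;  -9387 − 5493 = -14880
-378 − 48 = -426;  -1674 − 426 = -2100;  -5493 − 2100 = -7593;  -14880 − 7593 = -22473

-22473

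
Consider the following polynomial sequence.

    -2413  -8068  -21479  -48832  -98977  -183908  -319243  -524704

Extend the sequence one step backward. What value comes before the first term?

-512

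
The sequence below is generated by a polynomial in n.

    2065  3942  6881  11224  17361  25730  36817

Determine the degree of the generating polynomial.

4

Δ: 1877, 2939, 4343, 6137, 8369, 11087
Δ²: 1062, 1404, 1794, 2232, 2718
Δ³: 342, 390, 438, 486
Δ⁴: 48, 48, 48
The fourth differences are constant, so the polynomial has degree 4.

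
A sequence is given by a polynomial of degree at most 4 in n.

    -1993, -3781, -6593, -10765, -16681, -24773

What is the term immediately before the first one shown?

-1788  -2812  -4172  -5916  -8092
-1024  -1360  -1744  -2176
-336  -384  -432
-48  -48
The fourth differences are constant at -48.
Work back: -336 + 48 = -288;  -1024 + 288 = -736;  -1788 + 736 = -1052;  -1993 + 1052 = -941

-941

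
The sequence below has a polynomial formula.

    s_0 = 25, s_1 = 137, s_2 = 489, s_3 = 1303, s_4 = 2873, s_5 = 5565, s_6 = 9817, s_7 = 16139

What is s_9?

112, 352, 814, 1570, 2692, 4252, 6322
240, 462, 756, 1122, 1560, 2070
222, 294, 366, 438, 510
72, 72, 72, 72
Constant fourth difference = 72, so extend:
510 + 72 = 582;  2070 + 582 = 2652;  6322 + 2652 = 8974;  16139 + 8974 = 25113
582 + 72 = 654;  2652 + 654 = 3306;  8974 + 3306 = 12280;  25113 + 12280 = 37393

37393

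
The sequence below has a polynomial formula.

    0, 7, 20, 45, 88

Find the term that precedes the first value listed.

-7

First differences: 7, 13, 25, 43
Second differences: 6, 12, 18
Third differences: 6, 6
The third differences are constant at 6.
Work back: 6 − 6 = 0;  7 + 0 = 7;  0 − 7 = -7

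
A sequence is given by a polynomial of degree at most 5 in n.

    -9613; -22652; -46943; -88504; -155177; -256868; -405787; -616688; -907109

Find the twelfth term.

D1: -13039, -24291, -41561, -66673, -101691, -148919, -210901, -290421
D2: -11252, -17270, -25112, -35018, -47228, -61982, -79520
D3: -6018, -7842, -9906, -12210, -14754, -17538
D4: -1824, -2064, -2304, -2544, -2784
D5: -240, -240, -240, -240
Constant fifth difference = -240, so extend:
-2784 − 240 = -3024;  -17538 − 3024 = -20562;  -79520 − 20562 = -100082;  -290421 − 100082 = -390503;  -907109 − 390503 = -1297612
-3024 − 240 = -3264;  -20562 − 3264 = -23826;  -100082 − 23826 = -123908;  -390503 − 123908 = -514411;  -1297612 − 514411 = -1812023
-3264 − 240 = -3504;  -23826 − 3504 = -27330;  -123908 − 27330 = -151238;  -514411 − 151238 = -665649;  -1812023 − 665649 = -2477672

-2477672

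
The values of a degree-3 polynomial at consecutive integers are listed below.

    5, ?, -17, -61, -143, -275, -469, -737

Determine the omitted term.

1

Using the last 6 terms:
D1: -44, -82, -132, -194, -268
D2: -38, -50, -62, -74
D3: -12, -12, -12
Constant third difference = -12.
Extend backward: -38 + 12 = -26;  -44 + 26 = -18;  -17 + 18 = 1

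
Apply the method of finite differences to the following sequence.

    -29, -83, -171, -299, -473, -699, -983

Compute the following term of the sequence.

-1331

-54  -88  -128  -174  -226  -284
-34  -40  -46  -52  -58
-6  -6  -6  -6
Third differences constant at -6.
-58 − 6 = -64;  -284 − 64 = -348;  -983 − 348 = -1331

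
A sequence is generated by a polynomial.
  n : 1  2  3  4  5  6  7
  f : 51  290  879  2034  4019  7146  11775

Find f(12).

239, 589, 1155, 1985, 3127, 4629
350, 566, 830, 1142, 1502
216, 264, 312, 360
48, 48, 48
Fourth differences constant at 48.
360 + 48 = 408;  1502 + 408 = 1910;  4629 + 1910 = 6539;  11775 + 6539 = 18314
408 + 48 = 456;  1910 + 456 = 2366;  6539 + 2366 = 8905;  18314 + 8905 = 27219
456 + 48 = 504;  2366 + 504 = 2870;  8905 + 2870 = 11775;  27219 + 11775 = 38994
504 + 48 = 552;  2870 + 552 = 3422;  11775 + 3422 = 15197;  38994 + 15197 = 54191
552 + 48 = 600;  3422 + 600 = 4022;  15197 + 4022 = 19219;  54191 + 19219 = 73410

73410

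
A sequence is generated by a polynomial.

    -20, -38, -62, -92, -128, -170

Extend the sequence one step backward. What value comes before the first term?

-18, -24, -30, -36, -42
-6, -6, -6, -6
The second differences are constant at -6.
Work back: -18 + 6 = -12;  -20 + 12 = -8

-8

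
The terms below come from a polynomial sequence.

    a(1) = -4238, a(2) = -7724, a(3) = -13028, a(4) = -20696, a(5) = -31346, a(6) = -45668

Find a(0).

First differences: -3486  -5304  -7668  -10650  -14322
Second differences: -1818  -2364  -2982  -3672
Third differences: -546  -618  -690
Fourth differences: -72  -72
The fourth differences are constant at -72.
Work back: -546 + 72 = -474;  -1818 + 474 = -1344;  -3486 + 1344 = -2142;  -4238 + 2142 = -2096

-2096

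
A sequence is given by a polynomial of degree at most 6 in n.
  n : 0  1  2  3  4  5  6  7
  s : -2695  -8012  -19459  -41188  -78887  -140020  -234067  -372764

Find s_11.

-1701172

-5317, -11447, -21729, -37699, -61133, -94047, -138697
-6130, -10282, -15970, -23434, -32914, -44650
-4152, -5688, -7464, -9480, -11736
-1536, -1776, -2016, -2256
-240, -240, -240
The fifth differences are constant (-240).
-2256 − 240 = -2496;  -11736 − 2496 = -14232;  -44650 − 14232 = -58882;  -138697 − 58882 = -197579;  -372764 − 197579 = -570343
-2496 − 240 = -2736;  -14232 − 2736 = -16968;  -58882 − 16968 = -75850;  -197579 − 75850 = -273429;  -570343 − 273429 = -843772
-2736 − 240 = -2976;  -16968 − 2976 = -19944;  -75850 − 19944 = -95794;  -273429 − 95794 = -369223;  -843772 − 369223 = -1212995
-2976 − 240 = -3216;  -19944 − 3216 = -23160;  -95794 − 23160 = -118954;  -369223 − 118954 = -488177;  -1212995 − 488177 = -1701172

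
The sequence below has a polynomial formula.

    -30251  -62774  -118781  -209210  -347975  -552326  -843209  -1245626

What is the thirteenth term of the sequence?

Δ: -32523, -56007, -90429, -138765, -204351, -290883, -402417
Δ²: -23484, -34422, -48336, -65586, -86532, -111534
Δ³: -10938, -13914, -17250, -20946, -25002
Δ⁴: -2976, -3336, -3696, -4056
Δ⁵: -360, -360, -360
Constant fifth difference = -360, so extend:
-4056 − 360 = -4416;  -25002 − 4416 = -29418;  -111534 − 29418 = -140952;  -402417 − 140952 = -543369;  -1245626 − 543369 = -1788995
-4416 − 360 = -4776;  -29418 − 4776 = -34194;  -140952 − 34194 = -175146;  -543369 − 175146 = -718515;  -1788995 − 718515 = -2507510
-4776 − 360 = -5136;  -34194 − 5136 = -39330;  -175146 − 39330 = -214476;  -718515 − 214476 = -932991;  -2507510 − 932991 = -3440501
-5136 − 360 = -5496;  -39330 − 5496 = -44826;  -214476 − 44826 = -259302;  -932991 − 259302 = -1192293;  -3440501 − 1192293 = -4632794
-5496 − 360 = -5856;  -44826 − 5856 = -50682;  -259302 − 50682 = -309984;  -1192293 − 309984 = -1502277;  -4632794 − 1502277 = -6135071

-6135071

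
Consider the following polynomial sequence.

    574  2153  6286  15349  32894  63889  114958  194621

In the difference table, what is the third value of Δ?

9063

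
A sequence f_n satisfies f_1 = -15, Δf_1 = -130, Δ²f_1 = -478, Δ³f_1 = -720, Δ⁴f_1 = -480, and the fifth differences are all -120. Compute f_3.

Build the table forward from the leading diagonal:
Fifth differences: -120  -120  -120
Fourth differences: -480  -600  -720
Third differences: -720  -1200  -1800
Second differences: -478  -1198  -2398
First differences: -130  -608  -1806
f: -15  -145  -753

-753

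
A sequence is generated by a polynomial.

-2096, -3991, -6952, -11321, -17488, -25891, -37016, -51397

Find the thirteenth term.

-194192

D1: -1895, -2961, -4369, -6167, -8403, -11125, -14381
D2: -1066, -1408, -1798, -2236, -2722, -3256
D3: -342, -390, -438, -486, -534
D4: -48, -48, -48, -48
Constant fourth difference = -48, so extend:
-534 − 48 = -582;  -3256 − 582 = -3838;  -14381 − 3838 = -18219;  -51397 − 18219 = -69616
-582 − 48 = -630;  -3838 − 630 = -4468;  -18219 − 4468 = -22687;  -69616 − 22687 = -92303
-630 − 48 = -678;  -4468 − 678 = -5146;  -22687 − 5146 = -27833;  -92303 − 27833 = -120136
-678 − 48 = -726;  -5146 − 726 = -5872;  -27833 − 5872 = -33705;  -120136 − 33705 = -153841
-726 − 48 = -774;  -5872 − 774 = -6646;  -33705 − 6646 = -40351;  -153841 − 40351 = -194192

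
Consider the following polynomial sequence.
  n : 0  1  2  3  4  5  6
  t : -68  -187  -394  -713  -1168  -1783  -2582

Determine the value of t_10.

-8098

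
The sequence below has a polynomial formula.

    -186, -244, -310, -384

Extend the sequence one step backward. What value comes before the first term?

-136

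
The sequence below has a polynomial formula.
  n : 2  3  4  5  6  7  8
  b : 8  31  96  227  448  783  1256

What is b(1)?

D1: 23  65  131  221  335  473
D2: 42  66  90  114  138
D3: 24  24  24  24
The third differences are constant at 24.
Work back: 42 − 24 = 18;  23 − 18 = 5;  8 − 5 = 3

3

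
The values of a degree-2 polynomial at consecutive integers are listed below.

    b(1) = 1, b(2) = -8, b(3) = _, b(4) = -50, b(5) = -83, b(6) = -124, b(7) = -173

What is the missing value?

Using the last 4 terms:
First differences: -33  -41  -49
Second differences: -8  -8
Constant second difference = -8.
Extend backward: -33 + 8 = -25;  -50 + 25 = -25

-25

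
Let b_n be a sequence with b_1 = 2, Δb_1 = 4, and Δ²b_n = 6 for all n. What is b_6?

82

Build the table forward from the leading diagonal:
Δ²: 6  6  6  6  6  6
Δ: 4  10  16  22  28  34
b: 2  6  16  32  54  82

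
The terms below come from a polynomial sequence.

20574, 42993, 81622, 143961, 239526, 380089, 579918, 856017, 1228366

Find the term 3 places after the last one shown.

3172393

22419 , 38629 , 62339 , 95565 , 140563 , 199829 , 276099 , 372349
16210 , 23710 , 33226 , 44998 , 59266 , 76270 , 96250
7500 , 9516 , 11772 , 14268 , 17004 , 19980
2016 , 2256 , 2496 , 2736 , 2976
240 , 240 , 240 , 240
The fifth differences are constant (240).
2976 + 240 = 3216;  19980 + 3216 = 23196;  96250 + 23196 = 119446;  372349 + 119446 = 491795;  1228366 + 491795 = 1720161
3216 + 240 = 3456;  23196 + 3456 = 26652;  119446 + 26652 = 146098;  491795 + 146098 = 637893;  1720161 + 637893 = 2358054
3456 + 240 = 3696;  26652 + 3696 = 30348;  146098 + 30348 = 176446;  637893 + 176446 = 814339;  2358054 + 814339 = 3172393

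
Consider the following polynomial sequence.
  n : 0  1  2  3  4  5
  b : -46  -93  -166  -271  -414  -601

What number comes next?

-838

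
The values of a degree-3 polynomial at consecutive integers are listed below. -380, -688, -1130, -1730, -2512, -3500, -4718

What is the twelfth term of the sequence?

-308  -442  -600  -782  -988  -1218
-134  -158  -182  -206  -230
-24  -24  -24  -24
The third differences are constant (-24).
-230 − 24 = -254;  -1218 − 254 = -1472;  -4718 − 1472 = -6190
-254 − 24 = -278;  -1472 − 278 = -1750;  -6190 − 1750 = -7940
-278 − 24 = -302;  -1750 − 302 = -2052;  -7940 − 2052 = -9992
-302 − 24 = -326;  -2052 − 326 = -2378;  -9992 − 2378 = -12370
-326 − 24 = -350;  -2378 − 350 = -2728;  -12370 − 2728 = -15098

-15098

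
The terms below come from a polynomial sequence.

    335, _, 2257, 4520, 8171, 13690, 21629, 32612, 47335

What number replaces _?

974

Using the last 7 terms:
2263  3651  5519  7939  10983  14723
1388  1868  2420  3044  3740
480  552  624  696
72  72  72
Constant fourth difference = 72.
Extend backward: 480 − 72 = 408;  1388 − 408 = 980;  2263 − 980 = 1283;  2257 − 1283 = 974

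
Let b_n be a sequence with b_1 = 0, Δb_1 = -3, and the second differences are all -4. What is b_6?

Build the table forward from the leading diagonal:
D2: -4  -4  -4  -4  -4  -4
D1: -3  -7  -11  -15  -19  -23
b: 0  -3  -10  -21  -36  -55

-55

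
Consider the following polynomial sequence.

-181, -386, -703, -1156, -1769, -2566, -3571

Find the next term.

-4808

Δ: -205  -317  -453  -613  -797  -1005
Δ²: -112  -136  -160  -184  -208
Δ³: -24  -24  -24  -24
Constant third difference = -24, so extend:
-208 − 24 = -232;  -1005 − 232 = -1237;  -3571 − 1237 = -4808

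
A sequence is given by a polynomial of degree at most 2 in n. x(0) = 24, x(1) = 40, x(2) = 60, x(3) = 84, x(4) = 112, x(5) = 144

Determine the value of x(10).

Δ: 16, 20, 24, 28, 32
Δ²: 4, 4, 4, 4
Constant second difference = 4, so extend:
32 + 4 = 36;  144 + 36 = 180
36 + 4 = 40;  180 + 40 = 220
40 + 4 = 44;  220 + 44 = 264
44 + 4 = 48;  264 + 48 = 312
48 + 4 = 52;  312 + 52 = 364

364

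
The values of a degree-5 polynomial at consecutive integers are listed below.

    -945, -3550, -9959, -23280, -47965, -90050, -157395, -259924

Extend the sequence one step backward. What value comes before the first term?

D1: -2605  -6409  -13321  -24685  -42085  -67345  -102529
D2: -3804  -6912  -11364  -17400  -25260  -35184
D3: -3108  -4452  -6036  -7860  -9924
D4: -1344  -1584  -1824  -2064
D5: -240  -240  -240
The fifth differences are constant at -240.
Work back: -1344 + 240 = -1104;  -3108 + 1104 = -2004;  -3804 + 2004 = -1800;  -2605 + 1800 = -805;  -945 + 805 = -140

-140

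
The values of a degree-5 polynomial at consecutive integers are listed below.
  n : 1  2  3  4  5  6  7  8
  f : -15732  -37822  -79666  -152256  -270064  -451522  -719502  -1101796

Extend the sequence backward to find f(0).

First differences: -22090  -41844  -72590  -117808  -181458  -267980  -382294
Second differences: -19754  -30746  -45218  -63650  -86522  -114314
Third differences: -10992  -14472  -18432  -22872  -27792
Fourth differences: -3480  -3960  -4440  -4920
Fifth differences: -480  -480  -480
The fifth differences are constant at -480.
Work back: -3480 + 480 = -3000;  -10992 + 3000 = -7992;  -19754 + 7992 = -11762;  -22090 + 11762 = -10328;  -15732 + 10328 = -5404

-5404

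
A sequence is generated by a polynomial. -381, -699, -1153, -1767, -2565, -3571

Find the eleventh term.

-318 , -454 , -614 , -798 , -1006
-136 , -160 , -184 , -208
-24 , -24 , -24
The third differences are constant (-24).
-208 − 24 = -232;  -1006 − 232 = -1238;  -3571 − 1238 = -4809
-232 − 24 = -256;  -1238 − 256 = -1494;  -4809 − 1494 = -6303
-256 − 24 = -280;  -1494 − 280 = -1774;  -6303 − 1774 = -8077
-280 − 24 = -304;  -1774 − 304 = -2078;  -8077 − 2078 = -10155
-304 − 24 = -328;  -2078 − 328 = -2406;  -10155 − 2406 = -12561

-12561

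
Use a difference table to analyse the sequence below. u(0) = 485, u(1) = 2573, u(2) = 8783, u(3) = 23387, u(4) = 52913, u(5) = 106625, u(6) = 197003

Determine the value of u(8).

556637

Δ: 2088 , 6210 , 14604 , 29526 , 53712 , 90378
Δ²: 4122 , 8394 , 14922 , 24186 , 36666
Δ³: 4272 , 6528 , 9264 , 12480
Δ⁴: 2256 , 2736 , 3216
Δ⁵: 480 , 480
The fifth differences are constant (480).
3216 + 480 = 3696;  12480 + 3696 = 16176;  36666 + 16176 = 52842;  90378 + 52842 = 143220;  197003 + 143220 = 340223
3696 + 480 = 4176;  16176 + 4176 = 20352;  52842 + 20352 = 73194;  143220 + 73194 = 216414;  340223 + 216414 = 556637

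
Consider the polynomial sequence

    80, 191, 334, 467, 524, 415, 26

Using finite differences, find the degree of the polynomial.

4

D1: 111, 143, 133, 57, -109, -389
D2: 32, -10, -76, -166, -280
D3: -42, -66, -90, -114
D4: -24, -24, -24
The fourth differences are constant, so the polynomial has degree 4.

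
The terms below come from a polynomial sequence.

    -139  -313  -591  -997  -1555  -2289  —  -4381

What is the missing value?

Using the first 6 terms:
-174  -278  -406  -558  -734
-104  -128  -152  -176
-24  -24  -24
Constant third difference = -24.
Extend forward: -176 − 24 = -200;  -734 − 200 = -934;  -2289 − 934 = -3223

-3223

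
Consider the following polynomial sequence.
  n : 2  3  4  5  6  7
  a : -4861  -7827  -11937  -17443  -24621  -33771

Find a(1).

D1: -2966  -4110  -5506  -7178  -9150
D2: -1144  -1396  -1672  -1972
D3: -252  -276  -300
D4: -24  -24
The fourth differences are constant at -24.
Work back: -252 + 24 = -228;  -1144 + 228 = -916;  -2966 + 916 = -2050;  -4861 + 2050 = -2811

-2811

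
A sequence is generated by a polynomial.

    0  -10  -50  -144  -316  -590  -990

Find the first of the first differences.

First differences: -10, -40, -94, -172, -274, -400
Second differences: -30, -54, -78, -102, -126
Third differences: -24, -24, -24, -24

-10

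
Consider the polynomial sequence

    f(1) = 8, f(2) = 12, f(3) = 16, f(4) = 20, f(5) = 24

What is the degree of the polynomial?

1

Δ: 4, 4, 4, 4
The first differences are constant, so the polynomial has degree 1.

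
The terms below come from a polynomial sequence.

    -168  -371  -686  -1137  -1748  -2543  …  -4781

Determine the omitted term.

-3546

Using the first 6 terms:
-203  -315  -451  -611  -795
-112  -136  -160  -184
-24  -24  -24
Constant third difference = -24.
Extend forward: -184 − 24 = -208;  -795 − 208 = -1003;  -2543 − 1003 = -3546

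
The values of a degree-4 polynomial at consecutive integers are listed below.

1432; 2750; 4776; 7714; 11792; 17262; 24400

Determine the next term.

Δ: 1318  2026  2938  4078  5470  7138
Δ²: 708  912  1140  1392  1668
Δ³: 204  228  252  276
Δ⁴: 24  24  24
Constant fourth difference = 24, so extend:
276 + 24 = 300;  1668 + 300 = 1968;  7138 + 1968 = 9106;  24400 + 9106 = 33506

33506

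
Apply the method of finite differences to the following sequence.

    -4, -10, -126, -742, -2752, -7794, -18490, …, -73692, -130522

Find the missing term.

-38686

Using the first 7 terms:
Δ: -6  -116  -616  -2010  -5042  -10696
Δ²: -110  -500  -1394  -3032  -5654
Δ³: -390  -894  -1638  -2622
Δ⁴: -504  -744  -984
Δ⁵: -240  -240
Constant fifth difference = -240.
Extend forward: -984 − 240 = -1224;  -2622 − 1224 = -3846;  -5654 − 3846 = -9500;  -10696 − 9500 = -20196;  -18490 − 20196 = -38686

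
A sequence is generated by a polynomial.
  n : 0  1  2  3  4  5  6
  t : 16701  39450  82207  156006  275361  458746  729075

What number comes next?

1114182

22749 , 42757 , 73799 , 119355 , 183385 , 270329
20008 , 31042 , 45556 , 64030 , 86944
11034 , 14514 , 18474 , 22914
3480 , 3960 , 4440
480 , 480
Fifth differences constant at 480.
4440 + 480 = 4920;  22914 + 4920 = 27834;  86944 + 27834 = 114778;  270329 + 114778 = 385107;  729075 + 385107 = 1114182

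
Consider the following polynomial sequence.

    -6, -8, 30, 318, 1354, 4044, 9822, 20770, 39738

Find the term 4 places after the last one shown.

286410

D1: -2, 38, 288, 1036, 2690, 5778, 10948, 18968
D2: 40, 250, 748, 1654, 3088, 5170, 8020
D3: 210, 498, 906, 1434, 2082, 2850
D4: 288, 408, 528, 648, 768
D5: 120, 120, 120, 120
Fifth differences constant at 120.
768 + 120 = 888;  2850 + 888 = 3738;  8020 + 3738 = 11758;  18968 + 11758 = 30726;  39738 + 30726 = 70464
888 + 120 = 1008;  3738 + 1008 = 4746;  11758 + 4746 = 16504;  30726 + 16504 = 47230;  70464 + 47230 = 117694
1008 + 120 = 1128;  4746 + 1128 = 5874;  16504 + 5874 = 22378;  47230 + 22378 = 69608;  117694 + 69608 = 187302
1128 + 120 = 1248;  5874 + 1248 = 7122;  22378 + 7122 = 29500;  69608 + 29500 = 99108;  187302 + 99108 = 286410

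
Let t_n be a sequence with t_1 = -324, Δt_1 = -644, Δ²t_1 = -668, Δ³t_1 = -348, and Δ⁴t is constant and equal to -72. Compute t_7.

-22248

Build the table forward from the leading diagonal:
D4: -72, -72, -72, -72, -72, -72, -72
D3: -348, -420, -492, -564, -636, -708, -780
D2: -668, -1016, -1436, -1928, -2492, -3128, -3836
D1: -644, -1312, -2328, -3764, -5692, -8184, -11312
t: -324, -968, -2280, -4608, -8372, -14064, -22248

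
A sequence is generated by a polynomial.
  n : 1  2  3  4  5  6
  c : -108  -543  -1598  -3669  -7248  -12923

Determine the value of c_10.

-71703

D1: -435, -1055, -2071, -3579, -5675
D2: -620, -1016, -1508, -2096
D3: -396, -492, -588
D4: -96, -96
The fourth differences are constant (-96).
-588 − 96 = -684;  -2096 − 684 = -2780;  -5675 − 2780 = -8455;  -12923 − 8455 = -21378
-684 − 96 = -780;  -2780 − 780 = -3560;  -8455 − 3560 = -12015;  -21378 − 12015 = -33393
-780 − 96 = -876;  -3560 − 876 = -4436;  -12015 − 4436 = -16451;  -33393 − 16451 = -49844
-876 − 96 = -972;  -4436 − 972 = -5408;  -16451 − 5408 = -21859;  -49844 − 21859 = -71703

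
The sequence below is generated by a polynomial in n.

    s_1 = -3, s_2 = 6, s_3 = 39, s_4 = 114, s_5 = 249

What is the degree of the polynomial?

Δ: 9, 33, 75, 135
Δ²: 24, 42, 60
Δ³: 18, 18
The third differences are constant, so the polynomial has degree 3.

3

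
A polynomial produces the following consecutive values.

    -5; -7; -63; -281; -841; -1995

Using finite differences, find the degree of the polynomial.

4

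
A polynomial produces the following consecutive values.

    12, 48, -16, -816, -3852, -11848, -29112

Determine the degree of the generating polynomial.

5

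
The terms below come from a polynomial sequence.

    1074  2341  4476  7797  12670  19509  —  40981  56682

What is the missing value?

28776

Using the first 6 terms:
First differences: 1267, 2135, 3321, 4873, 6839
Second differences: 868, 1186, 1552, 1966
Third differences: 318, 366, 414
Fourth differences: 48, 48
Constant fourth difference = 48.
Extend forward: 414 + 48 = 462;  1966 + 462 = 2428;  6839 + 2428 = 9267;  19509 + 9267 = 28776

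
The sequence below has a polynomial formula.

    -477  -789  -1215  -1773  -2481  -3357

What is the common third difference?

D1: -312, -426, -558, -708, -876
D2: -114, -132, -150, -168
D3: -18, -18, -18

-18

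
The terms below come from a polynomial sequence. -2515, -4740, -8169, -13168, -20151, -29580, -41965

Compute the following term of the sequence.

-57864

-2225, -3429, -4999, -6983, -9429, -12385
-1204, -1570, -1984, -2446, -2956
-366, -414, -462, -510
-48, -48, -48
Constant fourth difference = -48, so extend:
-510 − 48 = -558;  -2956 − 558 = -3514;  -12385 − 3514 = -15899;  -41965 − 15899 = -57864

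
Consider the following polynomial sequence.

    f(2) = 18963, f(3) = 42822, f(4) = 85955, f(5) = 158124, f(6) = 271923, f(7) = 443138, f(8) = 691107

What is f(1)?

7088

Δ: 23859  43133  72169  113799  171215  247969
Δ²: 19274  29036  41630  57416  76754
Δ³: 9762  12594  15786  19338
Δ⁴: 2832  3192  3552
Δ⁵: 360  360
The fifth differences are constant at 360.
Work back: 2832 − 360 = 2472;  9762 − 2472 = 7290;  19274 − 7290 = 11984;  23859 − 11984 = 11875;  18963 − 11875 = 7088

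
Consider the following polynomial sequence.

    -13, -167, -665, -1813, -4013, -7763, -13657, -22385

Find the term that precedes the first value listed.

7

D1: -154  -498  -1148  -2200  -3750  -5894  -8728
D2: -344  -650  -1052  -1550  -2144  -2834
D3: -306  -402  -498  -594  -690
D4: -96  -96  -96  -96
The fourth differences are constant at -96.
Work back: -306 + 96 = -210;  -344 + 210 = -134;  -154 + 134 = -20;  -13 + 20 = 7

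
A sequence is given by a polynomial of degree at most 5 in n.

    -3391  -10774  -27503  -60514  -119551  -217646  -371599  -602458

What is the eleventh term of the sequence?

-7383  -16729  -33011  -59037  -98095  -153953  -230859
-9346  -16282  -26026  -39058  -55858  -76906
-6936  -9744  -13032  -16800  -21048
-2808  -3288  -3768  -4248
-480  -480  -480
Fifth differences constant at -480.
-4248 − 480 = -4728;  -21048 − 4728 = -25776;  -76906 − 25776 = -102682;  -230859 − 102682 = -333541;  -602458 − 333541 = -935999
-4728 − 480 = -5208;  -25776 − 5208 = -30984;  -102682 − 30984 = -133666;  -333541 − 133666 = -467207;  -935999 − 467207 = -1403206
-5208 − 480 = -5688;  -30984 − 5688 = -36672;  -133666 − 36672 = -170338;  -467207 − 170338 = -637545;  -1403206 − 637545 = -2040751

-2040751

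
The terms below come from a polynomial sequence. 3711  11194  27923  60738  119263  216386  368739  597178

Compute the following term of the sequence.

927263

First differences: 7483, 16729, 32815, 58525, 97123, 152353, 228439
Second differences: 9246, 16086, 25710, 38598, 55230, 76086
Third differences: 6840, 9624, 12888, 16632, 20856
Fourth differences: 2784, 3264, 3744, 4224
Fifth differences: 480, 480, 480
Fifth differences constant at 480.
4224 + 480 = 4704;  20856 + 4704 = 25560;  76086 + 25560 = 101646;  228439 + 101646 = 330085;  597178 + 330085 = 927263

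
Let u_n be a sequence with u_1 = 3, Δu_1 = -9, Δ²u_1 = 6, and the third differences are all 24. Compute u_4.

Build the table forward from the leading diagonal:
Third differences: 24  24  24  24
Second differences: 6  30  54  78
First differences: -9  -3  27  81
u: 3  -6  -9  18

18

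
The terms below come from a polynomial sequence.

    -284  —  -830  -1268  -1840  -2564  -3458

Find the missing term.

Using the last 5 terms:
-438, -572, -724, -894
-134, -152, -170
-18, -18
Constant third difference = -18.
Extend backward: -134 + 18 = -116;  -438 + 116 = -322;  -830 + 322 = -508

-508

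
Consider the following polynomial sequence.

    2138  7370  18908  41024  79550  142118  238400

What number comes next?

380348

5232, 11538, 22116, 38526, 62568, 96282
6306, 10578, 16410, 24042, 33714
4272, 5832, 7632, 9672
1560, 1800, 2040
240, 240
Fifth differences constant at 240.
2040 + 240 = 2280;  9672 + 2280 = 11952;  33714 + 11952 = 45666;  96282 + 45666 = 141948;  238400 + 141948 = 380348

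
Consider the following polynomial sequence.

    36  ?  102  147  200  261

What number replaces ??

Using the last 4 terms:
D1: 45, 53, 61
D2: 8, 8
Constant second difference = 8.
Extend backward: 45 − 8 = 37;  102 − 37 = 65

65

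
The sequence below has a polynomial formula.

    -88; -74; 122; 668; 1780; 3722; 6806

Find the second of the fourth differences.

D1: 14, 196, 546, 1112, 1942, 3084
D2: 182, 350, 566, 830, 1142
D3: 168, 216, 264, 312
D4: 48, 48, 48

48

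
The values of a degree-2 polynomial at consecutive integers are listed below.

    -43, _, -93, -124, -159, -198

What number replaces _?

-66

Using the last 4 terms:
First differences: -31  -35  -39
Second differences: -4  -4
Constant second difference = -4.
Extend backward: -31 + 4 = -27;  -93 + 27 = -66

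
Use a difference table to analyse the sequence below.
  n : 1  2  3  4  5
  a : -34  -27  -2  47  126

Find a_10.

Δ: 7, 25, 49, 79
Δ²: 18, 24, 30
Δ³: 6, 6
Third differences constant at 6.
30 + 6 = 36;  79 + 36 = 115;  126 + 115 = 241
36 + 6 = 42;  115 + 42 = 157;  241 + 157 = 398
42 + 6 = 48;  157 + 48 = 205;  398 + 205 = 603
48 + 6 = 54;  205 + 54 = 259;  603 + 259 = 862
54 + 6 = 60;  259 + 60 = 319;  862 + 319 = 1181

1181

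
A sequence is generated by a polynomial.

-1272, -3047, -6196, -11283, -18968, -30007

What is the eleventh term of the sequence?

Δ: -1775 , -3149 , -5087 , -7685 , -11039
Δ²: -1374 , -1938 , -2598 , -3354
Δ³: -564 , -660 , -756
Δ⁴: -96 , -96
The fourth differences are constant (-96).
-756 − 96 = -852;  -3354 − 852 = -4206;  -11039 − 4206 = -15245;  -30007 − 15245 = -45252
-852 − 96 = -948;  -4206 − 948 = -5154;  -15245 − 5154 = -20399;  -45252 − 20399 = -65651
-948 − 96 = -1044;  -5154 − 1044 = -6198;  -20399 − 6198 = -26597;  -65651 − 26597 = -92248
-1044 − 96 = -1140;  -6198 − 1140 = -7338;  -26597 − 7338 = -33935;  -92248 − 33935 = -126183
-1140 − 96 = -1236;  -7338 − 1236 = -8574;  -33935 − 8574 = -42509;  -126183 − 42509 = -168692

-168692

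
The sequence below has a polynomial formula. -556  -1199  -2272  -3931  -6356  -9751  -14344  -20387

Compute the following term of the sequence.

Δ: -643, -1073, -1659, -2425, -3395, -4593, -6043
Δ²: -430, -586, -766, -970, -1198, -1450
Δ³: -156, -180, -204, -228, -252
Δ⁴: -24, -24, -24, -24
Constant fourth difference = -24, so extend:
-252 − 24 = -276;  -1450 − 276 = -1726;  -6043 − 1726 = -7769;  -20387 − 7769 = -28156

-28156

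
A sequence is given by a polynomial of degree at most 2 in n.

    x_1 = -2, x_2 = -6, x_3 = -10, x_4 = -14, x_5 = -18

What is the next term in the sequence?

-22

Δ: -4, -4, -4, -4
The first differences are constant (-4).
-18 − 4 = -22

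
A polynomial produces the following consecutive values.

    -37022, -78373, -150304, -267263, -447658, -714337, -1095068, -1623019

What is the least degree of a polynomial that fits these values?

5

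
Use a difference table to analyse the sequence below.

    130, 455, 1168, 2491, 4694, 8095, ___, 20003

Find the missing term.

13060

Using the first 6 terms:
325  713  1323  2203  3401
388  610  880  1198
222  270  318
48  48
Constant fourth difference = 48.
Extend forward: 318 + 48 = 366;  1198 + 366 = 1564;  3401 + 1564 = 4965;  8095 + 4965 = 13060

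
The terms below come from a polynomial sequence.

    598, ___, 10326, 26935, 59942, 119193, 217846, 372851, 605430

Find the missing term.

3101

Using the last 7 terms:
Δ: 16609  33007  59251  98653  155005  232579
Δ²: 16398  26244  39402  56352  77574
Δ³: 9846  13158  16950  21222
Δ⁴: 3312  3792  4272
Δ⁵: 480  480
Constant fifth difference = 480.
Extend backward: 3312 − 480 = 2832;  9846 − 2832 = 7014;  16398 − 7014 = 9384;  16609 − 9384 = 7225;  10326 − 7225 = 3101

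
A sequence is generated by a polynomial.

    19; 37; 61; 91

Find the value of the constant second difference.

Δ: 18, 24, 30
Δ²: 6, 6

6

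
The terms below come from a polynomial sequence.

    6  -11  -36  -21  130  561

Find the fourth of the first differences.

Δ: -17, -25, 15, 151, 431
Δ²: -8, 40, 136, 280
Δ³: 48, 96, 144
Δ⁴: 48, 48

151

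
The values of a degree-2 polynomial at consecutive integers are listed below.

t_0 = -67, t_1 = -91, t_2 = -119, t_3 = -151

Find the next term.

-187

D1: -24, -28, -32
D2: -4, -4
Constant second difference = -4, so extend:
-32 − 4 = -36;  -151 − 36 = -187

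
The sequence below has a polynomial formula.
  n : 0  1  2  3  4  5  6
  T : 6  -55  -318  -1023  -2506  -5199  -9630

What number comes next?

First differences: -61, -263, -705, -1483, -2693, -4431
Second differences: -202, -442, -778, -1210, -1738
Third differences: -240, -336, -432, -528
Fourth differences: -96, -96, -96
The fourth differences are constant (-96).
-528 − 96 = -624;  -1738 − 624 = -2362;  -4431 − 2362 = -6793;  -9630 − 6793 = -16423

-16423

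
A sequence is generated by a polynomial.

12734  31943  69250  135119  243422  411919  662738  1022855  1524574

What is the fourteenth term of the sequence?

19209  37307  65869  108303  168497  250819  360117  501719
18098  28562  42434  60194  82322  109298  141602
10464  13872  17760  22128  26976  32304
3408  3888  4368  4848  5328
480  480  480  480
The fifth differences are constant (480).
5328 + 480 = 5808;  32304 + 5808 = 38112;  141602 + 38112 = 179714;  501719 + 179714 = 681433;  1524574 + 681433 = 2206007
5808 + 480 = 6288;  38112 + 6288 = 44400;  179714 + 44400 = 224114;  681433 + 224114 = 905547;  2206007 + 905547 = 3111554
6288 + 480 = 6768;  44400 + 6768 = 51168;  224114 + 51168 = 275282;  905547 + 275282 = 1180829;  3111554 + 1180829 = 4292383
6768 + 480 = 7248;  51168 + 7248 = 58416;  275282 + 58416 = 333698;  1180829 + 333698 = 1514527;  4292383 + 1514527 = 5806910
7248 + 480 = 7728;  58416 + 7728 = 66144;  333698 + 66144 = 399842;  1514527 + 399842 = 1914369;  5806910 + 1914369 = 7721279

7721279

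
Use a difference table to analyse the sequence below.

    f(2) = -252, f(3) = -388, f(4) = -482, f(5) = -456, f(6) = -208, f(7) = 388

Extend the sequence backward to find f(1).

-128

Δ: -136, -94, 26, 248, 596
Δ²: 42, 120, 222, 348
Δ³: 78, 102, 126
Δ⁴: 24, 24
The fourth differences are constant at 24.
Work back: 78 − 24 = 54;  42 − 54 = -12;  -136 + 12 = -124;  -252 + 124 = -128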